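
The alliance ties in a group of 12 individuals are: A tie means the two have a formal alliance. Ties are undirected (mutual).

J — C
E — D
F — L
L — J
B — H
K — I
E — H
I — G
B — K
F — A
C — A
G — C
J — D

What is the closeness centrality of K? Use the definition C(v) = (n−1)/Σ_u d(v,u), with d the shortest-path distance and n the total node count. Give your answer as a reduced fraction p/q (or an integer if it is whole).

Distances from K: A:4, B:1, C:3, D:4, E:3, F:5, G:2, H:2, I:1, J:4, L:5. Sum = 34.
n = 12, so closeness = 11/34.

11/34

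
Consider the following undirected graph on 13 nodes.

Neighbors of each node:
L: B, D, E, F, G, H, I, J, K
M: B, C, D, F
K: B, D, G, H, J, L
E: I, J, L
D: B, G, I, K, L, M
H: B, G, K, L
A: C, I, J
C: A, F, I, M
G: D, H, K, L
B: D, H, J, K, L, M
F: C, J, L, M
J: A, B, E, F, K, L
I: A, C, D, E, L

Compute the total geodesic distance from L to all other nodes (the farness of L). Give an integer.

15

Distances from L: A:2, B:1, C:2, D:1, E:1, F:1, G:1, H:1, I:1, J:1, K:1, M:2.
Sum = 2 + 1 + 2 + 1 + 1 + 1 + 1 + 1 + 1 + 1 + 1 + 2 = 15.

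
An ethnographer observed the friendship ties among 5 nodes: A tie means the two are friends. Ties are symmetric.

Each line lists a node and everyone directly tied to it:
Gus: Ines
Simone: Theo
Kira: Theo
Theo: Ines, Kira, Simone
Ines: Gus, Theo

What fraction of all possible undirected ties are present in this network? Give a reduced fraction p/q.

2/5

There are 4 edges and 5 nodes, so the maximum possible is C(5,2) = 10.
Density = 4/10 = 2/5.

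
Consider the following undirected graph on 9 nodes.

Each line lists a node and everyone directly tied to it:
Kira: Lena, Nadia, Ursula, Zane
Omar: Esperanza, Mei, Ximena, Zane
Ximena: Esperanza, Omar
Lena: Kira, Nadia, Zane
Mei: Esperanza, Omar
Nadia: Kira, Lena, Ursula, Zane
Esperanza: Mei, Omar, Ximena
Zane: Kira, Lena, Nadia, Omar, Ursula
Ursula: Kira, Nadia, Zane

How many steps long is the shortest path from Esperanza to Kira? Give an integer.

One shortest route is Esperanza – Omar – Zane – Kira, which uses 3 edges, and at distance 2 from Esperanza we only reach {Zane}, which does not include Kira. So d(Esperanza,Kira) = 3.

3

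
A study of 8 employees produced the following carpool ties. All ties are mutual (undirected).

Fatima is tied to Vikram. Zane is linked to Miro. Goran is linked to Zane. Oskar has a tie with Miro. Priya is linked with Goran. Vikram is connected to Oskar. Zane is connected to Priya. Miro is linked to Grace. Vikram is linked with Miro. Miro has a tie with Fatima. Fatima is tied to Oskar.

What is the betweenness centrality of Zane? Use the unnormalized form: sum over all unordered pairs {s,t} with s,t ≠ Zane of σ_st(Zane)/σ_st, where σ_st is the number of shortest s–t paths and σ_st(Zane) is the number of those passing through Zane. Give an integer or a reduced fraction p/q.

Pairs whose geodesics pass through Zane — Priya–Fatima: 1; Priya–Miro: 1; Priya–Oskar: 1; Priya–Grace: 1; Priya–Vikram: 1; Goran–Fatima: 1; Goran–Miro: 1; Goran–Oskar: 1; Goran–Grace: 1; Goran–Vikram: 1.
All other pairs contribute 0.
Summing the contributions gives betweenness(Zane) = 10.

10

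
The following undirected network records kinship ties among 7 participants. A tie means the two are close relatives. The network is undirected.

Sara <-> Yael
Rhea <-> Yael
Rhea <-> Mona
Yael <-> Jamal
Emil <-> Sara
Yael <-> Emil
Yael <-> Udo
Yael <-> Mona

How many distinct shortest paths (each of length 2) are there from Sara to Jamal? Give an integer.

The shortest distance is 2, and the only length-2 path is Sara–Yael–Jamal. So there is exactly 1 shortest path.

1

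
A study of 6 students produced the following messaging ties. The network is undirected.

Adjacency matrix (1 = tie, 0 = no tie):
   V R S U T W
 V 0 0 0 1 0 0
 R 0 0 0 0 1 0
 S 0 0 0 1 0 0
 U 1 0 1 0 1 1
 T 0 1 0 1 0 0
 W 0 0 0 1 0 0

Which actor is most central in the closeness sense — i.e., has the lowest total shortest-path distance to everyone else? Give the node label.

Farness (sum of distances to all others) for each node — R:12, S:10, T:8, U:6, V:10, W:10.
The smallest farness is 6, for U, so U has the highest closeness.

U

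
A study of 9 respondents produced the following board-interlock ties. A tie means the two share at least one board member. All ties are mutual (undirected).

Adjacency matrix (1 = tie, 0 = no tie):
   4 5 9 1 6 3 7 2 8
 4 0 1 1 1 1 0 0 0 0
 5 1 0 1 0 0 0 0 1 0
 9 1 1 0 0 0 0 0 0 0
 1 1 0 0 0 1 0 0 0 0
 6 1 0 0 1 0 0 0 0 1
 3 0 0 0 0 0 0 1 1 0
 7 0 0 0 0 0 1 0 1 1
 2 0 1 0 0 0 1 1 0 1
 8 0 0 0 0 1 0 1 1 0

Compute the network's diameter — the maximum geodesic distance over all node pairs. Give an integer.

Eccentricity of each node (its greatest distance to any other): 1:4, 2:3, 3:4, 4:3, 5:2, 6:3, 7:3, 8:3, 9:3.
The maximum eccentricity is 4, realized for instance by the pair 1–3 via 1 – 6 – 8 – 7 – 3. So the diameter is 4.

4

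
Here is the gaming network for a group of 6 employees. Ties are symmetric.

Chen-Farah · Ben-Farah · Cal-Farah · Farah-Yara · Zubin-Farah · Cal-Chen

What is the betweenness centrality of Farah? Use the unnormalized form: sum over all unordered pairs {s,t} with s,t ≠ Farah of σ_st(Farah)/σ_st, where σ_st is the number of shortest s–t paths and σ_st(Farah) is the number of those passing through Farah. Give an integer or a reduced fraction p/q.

9

Pairs whose geodesics pass through Farah — Zubin–Cal: 1; Zubin–Ben: 1; Zubin–Chen: 1; Zubin–Yara: 1; Cal–Ben: 1; Cal–Yara: 1; Ben–Chen: 1; Ben–Yara: 1; Chen–Yara: 1.
All other pairs contribute 0.
Summing the contributions gives betweenness(Farah) = 9.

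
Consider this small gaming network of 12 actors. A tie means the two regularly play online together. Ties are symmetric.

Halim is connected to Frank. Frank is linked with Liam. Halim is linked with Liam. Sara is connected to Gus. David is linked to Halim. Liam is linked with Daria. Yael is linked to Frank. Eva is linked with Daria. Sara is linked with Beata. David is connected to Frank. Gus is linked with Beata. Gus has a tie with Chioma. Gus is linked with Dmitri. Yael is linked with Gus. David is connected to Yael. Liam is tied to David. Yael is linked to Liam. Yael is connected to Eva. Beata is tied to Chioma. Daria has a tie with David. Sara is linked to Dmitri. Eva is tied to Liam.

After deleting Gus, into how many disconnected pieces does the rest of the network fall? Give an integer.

2

Without Gus, the remaining ties split the others into: {Daria, David, Eva, Frank, Halim, Liam, Yael}; {Beata, Chioma, Dmitri, Sara}.
That's 2 separate components.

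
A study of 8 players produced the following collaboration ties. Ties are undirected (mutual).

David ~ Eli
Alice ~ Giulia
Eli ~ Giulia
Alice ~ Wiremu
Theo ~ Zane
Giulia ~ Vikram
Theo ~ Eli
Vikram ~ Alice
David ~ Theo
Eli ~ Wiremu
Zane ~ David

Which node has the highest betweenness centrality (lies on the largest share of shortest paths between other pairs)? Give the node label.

Eli

Unnormalized betweenness of each node: Alice:3/2, David:5/2, Eli:25/2, Giulia:6, Theo:5/2, Vikram:0, Wiremu:2, Zane:0.
Eli has the largest value, 25/2, making it the main broker — the node through which the most shortest paths run.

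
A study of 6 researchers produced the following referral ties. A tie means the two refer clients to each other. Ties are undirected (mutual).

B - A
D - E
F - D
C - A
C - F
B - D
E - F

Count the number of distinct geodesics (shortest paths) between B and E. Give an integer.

The shortest distance is 2, and the only length-2 path is B–D–E. So there is exactly 1 shortest path.

1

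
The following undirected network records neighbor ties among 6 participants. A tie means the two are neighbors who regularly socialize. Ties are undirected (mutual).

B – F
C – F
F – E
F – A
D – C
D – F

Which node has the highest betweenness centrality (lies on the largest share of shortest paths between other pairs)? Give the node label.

Unnormalized betweenness of each node: A:0, B:0, C:0, D:0, E:0, F:9.
F has the largest value, 9, making it the main broker — the node through which the most shortest paths run.

F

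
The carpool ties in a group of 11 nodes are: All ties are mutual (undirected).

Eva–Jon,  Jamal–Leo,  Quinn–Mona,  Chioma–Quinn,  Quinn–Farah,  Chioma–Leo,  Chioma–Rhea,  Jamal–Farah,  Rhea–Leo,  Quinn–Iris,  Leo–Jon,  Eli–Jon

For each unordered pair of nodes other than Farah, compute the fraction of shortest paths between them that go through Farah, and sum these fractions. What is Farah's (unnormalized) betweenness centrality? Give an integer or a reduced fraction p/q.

3

Pairs whose geodesics pass through Farah — Mona–Jamal: 1; Iris–Jamal: 1; Quinn–Jamal: 1.
All other pairs contribute 0.
Summing the contributions gives betweenness(Farah) = 3.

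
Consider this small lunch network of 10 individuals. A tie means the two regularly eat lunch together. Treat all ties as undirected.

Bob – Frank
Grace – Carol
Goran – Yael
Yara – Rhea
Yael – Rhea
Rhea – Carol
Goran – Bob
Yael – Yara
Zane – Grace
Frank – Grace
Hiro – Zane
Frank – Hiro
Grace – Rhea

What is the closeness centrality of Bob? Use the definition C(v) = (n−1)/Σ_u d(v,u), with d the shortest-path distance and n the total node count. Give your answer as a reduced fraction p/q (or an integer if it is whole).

9/20

Distances from Bob: Carol:3, Frank:1, Goran:1, Grace:2, Hiro:2, Rhea:3, Yael:2, Yara:3, Zane:3. Sum = 20.
n = 10, so closeness = 9/20.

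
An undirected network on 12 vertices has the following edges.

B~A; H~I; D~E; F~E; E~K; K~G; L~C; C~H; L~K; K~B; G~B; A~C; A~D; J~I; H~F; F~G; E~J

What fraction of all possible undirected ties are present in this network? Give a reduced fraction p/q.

17/66

There are 17 edges and 12 nodes, so the maximum possible is C(12,2) = 66.
Density = 17/66.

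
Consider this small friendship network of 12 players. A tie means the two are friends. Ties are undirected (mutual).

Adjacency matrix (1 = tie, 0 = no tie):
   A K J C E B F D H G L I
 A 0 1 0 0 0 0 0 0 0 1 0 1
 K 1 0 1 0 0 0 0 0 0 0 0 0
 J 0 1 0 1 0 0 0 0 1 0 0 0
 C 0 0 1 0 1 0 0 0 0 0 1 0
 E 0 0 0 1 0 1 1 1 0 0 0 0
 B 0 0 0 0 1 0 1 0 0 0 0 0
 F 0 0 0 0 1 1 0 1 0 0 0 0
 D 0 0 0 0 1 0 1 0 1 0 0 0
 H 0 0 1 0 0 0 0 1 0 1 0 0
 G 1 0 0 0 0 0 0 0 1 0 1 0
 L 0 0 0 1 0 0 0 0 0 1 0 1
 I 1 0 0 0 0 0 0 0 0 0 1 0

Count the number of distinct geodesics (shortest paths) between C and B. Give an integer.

1

The shortest distance is 2, and the only length-2 path is C–E–B. So there is exactly 1 shortest path.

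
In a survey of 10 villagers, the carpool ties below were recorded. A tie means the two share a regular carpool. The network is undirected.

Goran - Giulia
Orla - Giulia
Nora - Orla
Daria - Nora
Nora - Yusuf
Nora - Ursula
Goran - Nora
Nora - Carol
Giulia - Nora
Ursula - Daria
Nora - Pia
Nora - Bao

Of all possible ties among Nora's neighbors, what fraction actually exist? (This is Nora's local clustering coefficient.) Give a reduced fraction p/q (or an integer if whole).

Nora's neighbors: Bao, Carol, Daria, Giulia, Goran, Orla, Pia, Ursula, and Yusuf (k = 9).
Possible neighbor pairs: C(9,2) = 36. Edges among them: Daria–Ursula, Giulia–Goran, Giulia–Orla → e = 3.
Clustering(Nora) = 3/36 = 1/12.

1/12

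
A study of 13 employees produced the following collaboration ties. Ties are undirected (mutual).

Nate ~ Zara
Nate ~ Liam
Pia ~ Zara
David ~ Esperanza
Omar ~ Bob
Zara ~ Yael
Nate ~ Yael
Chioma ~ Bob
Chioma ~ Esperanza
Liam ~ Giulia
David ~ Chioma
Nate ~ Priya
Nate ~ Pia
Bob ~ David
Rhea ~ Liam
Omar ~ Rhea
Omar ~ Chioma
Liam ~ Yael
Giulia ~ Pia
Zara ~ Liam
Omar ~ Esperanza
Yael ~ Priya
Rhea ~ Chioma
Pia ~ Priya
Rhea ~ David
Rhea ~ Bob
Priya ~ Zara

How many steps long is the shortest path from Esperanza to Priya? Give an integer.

5

One shortest route is Esperanza – Omar – Rhea – Liam – Nate – Priya, which uses 5 edges, and at distance 4 from Esperanza we only reach {Giulia, Nate, Yael, Zara}, which does not include Priya. So d(Esperanza,Priya) = 5.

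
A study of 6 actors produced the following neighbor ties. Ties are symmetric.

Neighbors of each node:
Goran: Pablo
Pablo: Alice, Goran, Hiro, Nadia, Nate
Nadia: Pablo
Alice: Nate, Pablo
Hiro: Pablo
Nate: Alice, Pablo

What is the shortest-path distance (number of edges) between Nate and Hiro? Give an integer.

One shortest route is Nate – Pablo – Hiro, which uses 2 edges, and Nate and Hiro are not directly tied, so nothing shorter exists. So d(Nate,Hiro) = 2.

2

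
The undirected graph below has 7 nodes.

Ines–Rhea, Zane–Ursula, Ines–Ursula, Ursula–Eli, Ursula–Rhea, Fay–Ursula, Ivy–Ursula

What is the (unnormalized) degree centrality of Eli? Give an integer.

Eli is directly tied to Ursula. That is 1 neighbor, so the degree of Eli is 1.

1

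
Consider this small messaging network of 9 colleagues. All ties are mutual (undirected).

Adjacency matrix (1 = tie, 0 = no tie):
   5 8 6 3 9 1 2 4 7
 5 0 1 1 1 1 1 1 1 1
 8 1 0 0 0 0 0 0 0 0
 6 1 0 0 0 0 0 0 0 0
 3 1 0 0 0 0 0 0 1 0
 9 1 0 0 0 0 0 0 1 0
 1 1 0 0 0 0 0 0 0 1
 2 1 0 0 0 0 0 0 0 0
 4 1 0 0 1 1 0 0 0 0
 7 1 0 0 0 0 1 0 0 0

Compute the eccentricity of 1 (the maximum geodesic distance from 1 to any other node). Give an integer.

2

Distances from 1: 2:2, 3:2, 4:2, 5:1, 6:2, 7:1, 8:2, 9:2.
The largest is 2 (to 8, 6, 3, 9, 2, and 4), so the eccentricity of 1 is 2.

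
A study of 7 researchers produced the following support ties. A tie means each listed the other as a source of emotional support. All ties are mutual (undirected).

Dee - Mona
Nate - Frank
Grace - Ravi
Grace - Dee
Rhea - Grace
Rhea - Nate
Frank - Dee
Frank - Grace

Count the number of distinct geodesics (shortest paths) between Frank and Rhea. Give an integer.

The shortest distance is 2. The length-2 paths are: Frank–Nate–Rhea; Frank–Grace–Rhea.
That gives 2 distinct shortest paths.

2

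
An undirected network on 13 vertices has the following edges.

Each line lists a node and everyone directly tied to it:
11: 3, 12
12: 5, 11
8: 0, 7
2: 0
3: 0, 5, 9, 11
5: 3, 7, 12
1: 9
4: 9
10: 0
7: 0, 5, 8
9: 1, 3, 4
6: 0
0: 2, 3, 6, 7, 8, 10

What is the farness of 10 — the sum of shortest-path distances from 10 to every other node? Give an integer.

Distances from 10: 0:1, 1:4, 2:2, 3:2, 4:4, 5:3, 6:2, 7:2, 8:2, 9:3, 11:3, 12:4.
Sum = 1 + 4 + 2 + 2 + 4 + 3 + 2 + 2 + 2 + 3 + 3 + 4 = 32.

32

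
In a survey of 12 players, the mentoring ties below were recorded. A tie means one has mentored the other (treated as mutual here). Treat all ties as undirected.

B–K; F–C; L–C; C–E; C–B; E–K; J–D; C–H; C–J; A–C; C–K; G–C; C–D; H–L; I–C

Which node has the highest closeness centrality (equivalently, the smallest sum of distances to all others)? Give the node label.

Farness (sum of distances to all others) for each node — A:21, B:20, C:11, D:20, E:20, F:21, G:21, H:20, I:21, J:20, K:19, L:20.
The smallest farness is 11, for C, so C has the highest closeness.

C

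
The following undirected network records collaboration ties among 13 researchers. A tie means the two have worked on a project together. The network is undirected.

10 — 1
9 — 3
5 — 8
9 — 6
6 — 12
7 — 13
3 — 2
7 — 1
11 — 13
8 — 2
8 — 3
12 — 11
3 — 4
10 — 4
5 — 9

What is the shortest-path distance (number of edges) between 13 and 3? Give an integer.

5

One shortest route is 13 – 11 – 12 – 6 – 9 – 3, which uses 5 edges, and at distance 4 from 13 we only reach {4, 9}, which does not include 3. So d(13,3) = 5.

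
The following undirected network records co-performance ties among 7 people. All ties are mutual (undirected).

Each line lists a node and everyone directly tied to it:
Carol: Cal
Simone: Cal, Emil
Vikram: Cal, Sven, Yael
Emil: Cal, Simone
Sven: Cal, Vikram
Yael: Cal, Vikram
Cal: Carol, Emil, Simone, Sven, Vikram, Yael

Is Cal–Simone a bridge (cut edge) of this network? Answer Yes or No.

No

Even without that edge, Cal still reaches Simone via Cal – Emil – Simone, so the network stays connected. Not a bridge.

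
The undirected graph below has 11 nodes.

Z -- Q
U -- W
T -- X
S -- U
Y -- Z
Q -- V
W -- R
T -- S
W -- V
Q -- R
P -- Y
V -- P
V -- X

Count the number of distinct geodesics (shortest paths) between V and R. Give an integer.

The shortest distance is 2. The length-2 paths are: V–W–R; V–Q–R.
That gives 2 distinct shortest paths.

2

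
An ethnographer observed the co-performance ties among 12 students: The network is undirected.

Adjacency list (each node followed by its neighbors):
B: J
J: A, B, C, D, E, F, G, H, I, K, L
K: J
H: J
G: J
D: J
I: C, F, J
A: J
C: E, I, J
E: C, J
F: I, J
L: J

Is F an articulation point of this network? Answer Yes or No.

Even without F, every remaining node can still reach every other (the residual graph is connected), so F is not a cut vertex.

No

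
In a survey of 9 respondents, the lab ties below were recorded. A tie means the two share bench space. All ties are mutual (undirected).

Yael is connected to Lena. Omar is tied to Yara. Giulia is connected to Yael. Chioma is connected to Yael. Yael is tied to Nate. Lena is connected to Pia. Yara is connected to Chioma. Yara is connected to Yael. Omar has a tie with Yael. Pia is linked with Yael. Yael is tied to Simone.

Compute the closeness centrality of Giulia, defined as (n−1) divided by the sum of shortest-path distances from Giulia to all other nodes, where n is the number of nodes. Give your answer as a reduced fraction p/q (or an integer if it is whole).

8/15

Distances from Giulia: Chioma:2, Lena:2, Nate:2, Omar:2, Pia:2, Simone:2, Yael:1, Yara:2. Sum = 15.
n = 9, so closeness = 8/15.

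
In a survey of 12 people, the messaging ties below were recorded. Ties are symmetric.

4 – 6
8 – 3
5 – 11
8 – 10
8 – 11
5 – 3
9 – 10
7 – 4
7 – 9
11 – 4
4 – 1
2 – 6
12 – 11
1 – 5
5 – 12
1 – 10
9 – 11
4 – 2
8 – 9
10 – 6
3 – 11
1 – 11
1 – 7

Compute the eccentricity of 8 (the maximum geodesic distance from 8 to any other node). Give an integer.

3

Distances from 8: 1:2, 2:3, 3:1, 4:2, 5:2, 6:2, 7:2, 9:1, 10:1, 11:1, 12:2.
The largest is 3 (to 2), so the eccentricity of 8 is 3.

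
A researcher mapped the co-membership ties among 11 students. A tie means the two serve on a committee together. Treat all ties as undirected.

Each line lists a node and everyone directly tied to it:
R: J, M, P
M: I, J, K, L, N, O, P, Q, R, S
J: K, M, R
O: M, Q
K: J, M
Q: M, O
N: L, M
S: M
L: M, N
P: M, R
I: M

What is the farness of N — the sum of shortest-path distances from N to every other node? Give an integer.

Distances from N: I:2, J:2, K:2, L:1, M:1, O:2, P:2, Q:2, R:2, S:2.
Sum = 2 + 2 + 2 + 1 + 1 + 2 + 2 + 2 + 2 + 2 = 18.

18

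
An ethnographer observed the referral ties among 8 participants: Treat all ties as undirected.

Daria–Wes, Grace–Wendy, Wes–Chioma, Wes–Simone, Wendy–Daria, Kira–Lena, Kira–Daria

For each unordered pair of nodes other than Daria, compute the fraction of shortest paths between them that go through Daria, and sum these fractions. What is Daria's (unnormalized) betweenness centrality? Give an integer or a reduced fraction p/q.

16

Pairs whose geodesics pass through Daria — Simone–Wendy: 1; Simone–Grace: 1; Simone–Kira: 1; Simone–Lena: 1; Chioma–Wendy: 1; Chioma–Grace: 1; Chioma–Kira: 1; Chioma–Lena: 1; Wendy–Wes: 1; Wendy–Kira: 1; Wendy–Lena: 1; Grace–Wes: 1; Grace–Kira: 1; Grace–Lena: 1 … (+2 more pairs).
All other pairs contribute 0.
Summing the contributions gives betweenness(Daria) = 16.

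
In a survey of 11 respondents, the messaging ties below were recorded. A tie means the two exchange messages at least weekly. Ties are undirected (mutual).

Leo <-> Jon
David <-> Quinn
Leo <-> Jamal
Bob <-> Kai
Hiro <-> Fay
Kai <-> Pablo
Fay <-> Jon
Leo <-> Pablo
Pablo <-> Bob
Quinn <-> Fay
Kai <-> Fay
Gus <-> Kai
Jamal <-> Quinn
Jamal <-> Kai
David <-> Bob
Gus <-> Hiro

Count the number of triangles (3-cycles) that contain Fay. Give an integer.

0

Fay's neighbors are Hiro, Jon, Kai, and Quinn, but none of them are tied to each other, so no triangle contains Fay.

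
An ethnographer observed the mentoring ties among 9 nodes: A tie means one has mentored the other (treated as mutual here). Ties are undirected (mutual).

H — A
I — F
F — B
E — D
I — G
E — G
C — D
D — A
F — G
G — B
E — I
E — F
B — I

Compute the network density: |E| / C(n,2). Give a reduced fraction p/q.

13/36

There are 13 edges and 9 nodes, so the maximum possible is C(9,2) = 36.
Density = 13/36.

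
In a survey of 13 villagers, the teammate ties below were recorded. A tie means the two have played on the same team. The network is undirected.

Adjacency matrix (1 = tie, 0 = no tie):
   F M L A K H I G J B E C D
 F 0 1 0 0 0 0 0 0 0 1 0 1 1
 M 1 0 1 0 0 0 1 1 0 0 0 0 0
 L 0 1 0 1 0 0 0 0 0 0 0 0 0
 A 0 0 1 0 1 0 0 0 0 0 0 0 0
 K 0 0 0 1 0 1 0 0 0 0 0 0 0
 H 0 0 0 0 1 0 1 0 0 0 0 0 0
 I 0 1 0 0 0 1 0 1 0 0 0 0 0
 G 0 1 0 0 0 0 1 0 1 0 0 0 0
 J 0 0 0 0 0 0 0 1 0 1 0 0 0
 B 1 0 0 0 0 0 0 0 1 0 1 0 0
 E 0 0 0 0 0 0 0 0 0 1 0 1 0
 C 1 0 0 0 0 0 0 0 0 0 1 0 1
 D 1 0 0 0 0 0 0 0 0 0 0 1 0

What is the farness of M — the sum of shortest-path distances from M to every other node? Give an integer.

Distances from M: A:2, B:2, C:2, D:2, E:3, F:1, G:1, H:2, I:1, J:2, K:3, L:1.
Sum = 2 + 2 + 2 + 2 + 3 + 1 + 1 + 2 + 1 + 2 + 3 + 1 = 22.

22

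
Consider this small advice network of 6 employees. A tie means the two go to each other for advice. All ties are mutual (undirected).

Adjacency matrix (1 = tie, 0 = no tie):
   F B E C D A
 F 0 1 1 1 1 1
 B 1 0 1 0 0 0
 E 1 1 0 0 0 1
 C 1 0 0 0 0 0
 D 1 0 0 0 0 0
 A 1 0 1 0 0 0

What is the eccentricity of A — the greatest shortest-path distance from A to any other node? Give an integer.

Distances from A: B:2, C:2, D:2, E:1, F:1.
The largest is 2 (to B, C, and D), so the eccentricity of A is 2.

2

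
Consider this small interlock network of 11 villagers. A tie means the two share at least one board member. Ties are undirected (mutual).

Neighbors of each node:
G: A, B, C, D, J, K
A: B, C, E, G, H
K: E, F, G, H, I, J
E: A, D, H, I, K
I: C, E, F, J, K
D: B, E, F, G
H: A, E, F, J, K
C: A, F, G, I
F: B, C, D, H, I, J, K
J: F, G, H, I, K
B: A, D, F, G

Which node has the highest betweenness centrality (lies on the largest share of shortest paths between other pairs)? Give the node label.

Unnormalized betweenness of each node: A:3, B:13/15, C:41/30, D:77/60, E:11/4, F:79/12, G:9/2, H:7/4, I:7/4, J:67/60, K:61/30.
F has the largest value, 79/12, making it the main broker — the node through which the most shortest paths run.

F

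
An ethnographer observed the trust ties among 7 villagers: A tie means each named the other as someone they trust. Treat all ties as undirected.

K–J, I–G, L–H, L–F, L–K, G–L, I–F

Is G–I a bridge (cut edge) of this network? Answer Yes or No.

Even without that edge, G still reaches I via G – L – F – I, so the network stays connected. Not a bridge.

No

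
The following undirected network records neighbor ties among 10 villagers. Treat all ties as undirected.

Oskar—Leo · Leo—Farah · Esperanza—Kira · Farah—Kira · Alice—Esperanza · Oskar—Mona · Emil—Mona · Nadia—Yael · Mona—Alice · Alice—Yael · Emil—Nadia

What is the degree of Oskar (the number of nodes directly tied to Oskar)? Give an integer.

Oskar is directly tied to Leo and Mona. That is 2 neighbors, so the degree of Oskar is 2.

2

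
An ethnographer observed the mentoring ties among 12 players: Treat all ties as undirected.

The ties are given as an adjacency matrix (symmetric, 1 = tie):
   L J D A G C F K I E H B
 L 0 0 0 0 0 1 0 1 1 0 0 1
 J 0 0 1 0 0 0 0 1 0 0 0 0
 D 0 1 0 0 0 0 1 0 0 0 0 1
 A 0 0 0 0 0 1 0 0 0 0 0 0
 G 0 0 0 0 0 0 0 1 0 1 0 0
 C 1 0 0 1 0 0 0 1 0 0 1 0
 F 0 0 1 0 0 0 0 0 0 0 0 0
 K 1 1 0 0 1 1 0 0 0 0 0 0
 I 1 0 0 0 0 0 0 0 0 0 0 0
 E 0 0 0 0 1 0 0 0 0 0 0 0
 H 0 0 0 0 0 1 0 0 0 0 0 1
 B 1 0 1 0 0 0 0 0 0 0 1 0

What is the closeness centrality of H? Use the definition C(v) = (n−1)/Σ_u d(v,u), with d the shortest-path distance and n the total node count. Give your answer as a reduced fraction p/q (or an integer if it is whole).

Distances from H: A:2, B:1, C:1, D:2, E:4, F:3, G:3, I:3, J:3, K:2, L:2. Sum = 26.
n = 12, so closeness = 11/26.

11/26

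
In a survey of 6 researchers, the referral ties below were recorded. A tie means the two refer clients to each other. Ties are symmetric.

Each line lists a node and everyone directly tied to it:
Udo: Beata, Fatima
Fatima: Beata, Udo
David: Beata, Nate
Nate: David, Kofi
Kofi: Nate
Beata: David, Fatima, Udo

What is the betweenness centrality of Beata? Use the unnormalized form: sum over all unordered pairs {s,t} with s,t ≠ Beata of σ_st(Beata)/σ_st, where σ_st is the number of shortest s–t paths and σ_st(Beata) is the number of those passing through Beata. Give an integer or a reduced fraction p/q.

6

Pairs whose geodesics pass through Beata — Fatima–Kofi: 1; Fatima–David: 1; Fatima–Nate: 1; Kofi–Udo: 1; David–Udo: 1; Udo–Nate: 1.
All other pairs contribute 0.
Summing the contributions gives betweenness(Beata) = 6.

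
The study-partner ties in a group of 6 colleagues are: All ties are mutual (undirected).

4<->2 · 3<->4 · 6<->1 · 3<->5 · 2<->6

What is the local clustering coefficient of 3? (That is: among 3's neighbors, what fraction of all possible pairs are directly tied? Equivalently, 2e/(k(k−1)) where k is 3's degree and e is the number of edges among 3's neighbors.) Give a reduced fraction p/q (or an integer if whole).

3's neighbors: 4 and 5 (k = 2).
Possible neighbor pairs: C(2,2) = 1. Edges among them: none → e = 0.
Clustering(3) = 0/1.

0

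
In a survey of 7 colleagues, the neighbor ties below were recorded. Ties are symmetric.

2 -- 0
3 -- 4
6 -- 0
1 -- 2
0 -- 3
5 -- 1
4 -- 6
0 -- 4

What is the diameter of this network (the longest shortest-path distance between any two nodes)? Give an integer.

4

Eccentricity of each node (its greatest distance to any other): 0:3, 1:3, 2:2, 3:4, 4:4, 5:4, 6:4.
The maximum eccentricity is 4, realized for instance by the pair 5–3 via 5 – 1 – 2 – 0 – 3. So the diameter is 4.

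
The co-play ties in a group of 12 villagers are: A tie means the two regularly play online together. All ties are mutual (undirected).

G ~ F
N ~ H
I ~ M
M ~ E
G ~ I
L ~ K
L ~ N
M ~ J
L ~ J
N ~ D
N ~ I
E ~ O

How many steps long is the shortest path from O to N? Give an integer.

4

One shortest route is O – E – M – I – N, which uses 4 edges, and at distance 3 from O we only reach {I, J}, which does not include N. So d(O,N) = 4.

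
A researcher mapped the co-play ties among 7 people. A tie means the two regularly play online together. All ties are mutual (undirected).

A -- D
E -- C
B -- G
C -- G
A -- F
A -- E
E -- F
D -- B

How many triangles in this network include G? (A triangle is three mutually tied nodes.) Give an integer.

0

G's neighbors are B and C, but none of them are tied to each other, so no triangle contains G.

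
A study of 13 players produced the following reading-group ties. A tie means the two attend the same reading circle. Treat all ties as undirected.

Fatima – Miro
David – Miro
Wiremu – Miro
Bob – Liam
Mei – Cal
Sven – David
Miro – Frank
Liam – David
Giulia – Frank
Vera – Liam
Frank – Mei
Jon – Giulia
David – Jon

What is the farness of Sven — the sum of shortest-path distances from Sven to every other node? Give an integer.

Distances from Sven: Bob:3, Cal:5, David:1, Fatima:3, Frank:3, Giulia:3, Jon:2, Liam:2, Mei:4, Miro:2, Vera:3, Wiremu:3.
Sum = 3 + 5 + 1 + 3 + 3 + 3 + 2 + 2 + 4 + 2 + 3 + 3 = 34.

34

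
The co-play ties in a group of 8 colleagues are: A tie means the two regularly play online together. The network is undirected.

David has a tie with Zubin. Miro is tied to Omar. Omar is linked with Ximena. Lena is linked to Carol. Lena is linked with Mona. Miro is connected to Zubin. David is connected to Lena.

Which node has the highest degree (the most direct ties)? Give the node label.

Lena

Degrees — Carol:1, David:2, Lena:3, Miro:2, Mona:1, Omar:2, Ximena:1, Zubin:2.
The maximum is 3, attained only by Lena.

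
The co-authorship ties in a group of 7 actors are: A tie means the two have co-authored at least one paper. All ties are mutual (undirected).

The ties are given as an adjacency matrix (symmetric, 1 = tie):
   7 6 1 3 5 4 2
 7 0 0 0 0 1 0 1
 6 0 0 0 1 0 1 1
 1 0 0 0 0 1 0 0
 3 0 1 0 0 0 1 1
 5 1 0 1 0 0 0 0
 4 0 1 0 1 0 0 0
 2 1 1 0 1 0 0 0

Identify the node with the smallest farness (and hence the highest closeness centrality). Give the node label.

Farness (sum of distances to all others) for each node — 1:19, 2:10, 3:12, 4:16, 5:14, 6:12, 7:11.
The smallest farness is 10, for 2, so 2 has the highest closeness.

2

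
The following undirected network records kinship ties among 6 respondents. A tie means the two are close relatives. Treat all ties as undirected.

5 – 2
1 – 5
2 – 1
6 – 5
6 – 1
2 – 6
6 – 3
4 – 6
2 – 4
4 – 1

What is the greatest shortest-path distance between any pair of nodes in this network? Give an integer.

2

Eccentricity of each node (its greatest distance to any other): 1:2, 2:2, 3:2, 4:2, 5:2, 6:1.
The maximum eccentricity is 2, realized for instance by the pair 2–3 via 2 – 6 – 3. So the diameter is 2.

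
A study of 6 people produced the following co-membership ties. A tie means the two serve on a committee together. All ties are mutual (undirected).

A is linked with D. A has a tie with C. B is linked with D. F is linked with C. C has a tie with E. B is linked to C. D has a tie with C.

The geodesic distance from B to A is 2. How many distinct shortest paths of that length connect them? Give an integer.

The shortest distance is 2. The length-2 paths are: B–C–A; B–D–A.
That gives 2 distinct shortest paths.

2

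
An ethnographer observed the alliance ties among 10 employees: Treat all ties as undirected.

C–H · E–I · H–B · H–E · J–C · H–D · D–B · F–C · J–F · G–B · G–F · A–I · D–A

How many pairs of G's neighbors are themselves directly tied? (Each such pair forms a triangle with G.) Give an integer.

0

G's neighbors are B and F, but none of them are tied to each other, so no triangle contains G.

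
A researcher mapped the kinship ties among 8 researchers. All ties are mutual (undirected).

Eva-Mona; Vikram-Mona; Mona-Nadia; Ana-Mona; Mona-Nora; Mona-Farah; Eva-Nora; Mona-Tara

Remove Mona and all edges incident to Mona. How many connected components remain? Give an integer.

Without Mona, the remaining ties split the others into: {Tara}; {Eva, Nora}; {Farah}; {Vikram}; {Ana}; {Nadia}.
That's 6 separate components.

6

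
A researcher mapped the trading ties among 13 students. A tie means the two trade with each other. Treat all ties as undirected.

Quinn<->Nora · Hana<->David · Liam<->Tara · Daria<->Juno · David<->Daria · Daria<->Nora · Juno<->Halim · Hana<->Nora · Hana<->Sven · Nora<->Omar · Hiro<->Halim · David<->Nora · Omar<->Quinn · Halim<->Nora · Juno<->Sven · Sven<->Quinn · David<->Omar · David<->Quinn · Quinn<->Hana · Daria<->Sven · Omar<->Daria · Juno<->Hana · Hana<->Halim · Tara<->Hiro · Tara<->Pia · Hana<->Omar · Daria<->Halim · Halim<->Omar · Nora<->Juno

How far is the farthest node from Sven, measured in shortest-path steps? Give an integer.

Distances from Sven: Daria:1, David:2, Halim:2, Hana:1, Hiro:3, Juno:1, Liam:5, Nora:2, Omar:2, Pia:5, Quinn:1, Tara:4.
The largest is 5 (to Liam and Pia), so the eccentricity of Sven is 5.

5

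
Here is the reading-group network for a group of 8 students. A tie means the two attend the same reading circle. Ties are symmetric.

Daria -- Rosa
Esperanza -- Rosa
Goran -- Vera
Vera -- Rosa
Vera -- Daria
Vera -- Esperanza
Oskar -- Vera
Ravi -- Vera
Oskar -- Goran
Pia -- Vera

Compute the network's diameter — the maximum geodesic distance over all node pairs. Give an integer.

2

Eccentricity of each node (its greatest distance to any other): Daria:2, Esperanza:2, Goran:2, Oskar:2, Pia:2, Ravi:2, Rosa:2, Vera:1.
The maximum eccentricity is 2, realized for instance by the pair Rosa–Pia via Rosa – Vera – Pia. So the diameter is 2.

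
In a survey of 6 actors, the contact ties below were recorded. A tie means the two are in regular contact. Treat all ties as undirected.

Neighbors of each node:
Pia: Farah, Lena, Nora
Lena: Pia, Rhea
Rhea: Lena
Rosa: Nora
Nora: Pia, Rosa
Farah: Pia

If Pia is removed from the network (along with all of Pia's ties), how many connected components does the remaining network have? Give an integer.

3

Without Pia, the remaining ties split the others into: {Nora, Rosa}; {Lena, Rhea}; {Farah}.
That's 3 separate components.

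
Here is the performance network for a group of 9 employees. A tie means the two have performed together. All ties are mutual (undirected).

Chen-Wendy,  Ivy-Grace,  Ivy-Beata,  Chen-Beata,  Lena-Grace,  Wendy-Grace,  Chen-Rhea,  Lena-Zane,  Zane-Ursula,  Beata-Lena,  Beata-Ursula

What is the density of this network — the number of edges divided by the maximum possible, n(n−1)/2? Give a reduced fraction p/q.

There are 11 edges and 9 nodes, so the maximum possible is C(9,2) = 36.
Density = 11/36.

11/36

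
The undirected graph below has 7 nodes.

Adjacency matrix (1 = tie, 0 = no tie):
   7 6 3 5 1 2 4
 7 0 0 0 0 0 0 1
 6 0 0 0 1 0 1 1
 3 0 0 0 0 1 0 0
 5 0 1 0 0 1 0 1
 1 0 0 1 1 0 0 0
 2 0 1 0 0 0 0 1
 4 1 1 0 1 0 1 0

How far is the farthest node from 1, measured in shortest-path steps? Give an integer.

3

Distances from 1: 2:3, 3:1, 4:2, 5:1, 6:2, 7:3.
The largest is 3 (to 2 and 7), so the eccentricity of 1 is 3.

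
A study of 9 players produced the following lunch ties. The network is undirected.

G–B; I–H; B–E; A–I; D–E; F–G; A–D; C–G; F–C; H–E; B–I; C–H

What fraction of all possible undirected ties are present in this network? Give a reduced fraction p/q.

There are 12 edges and 9 nodes, so the maximum possible is C(9,2) = 36.
Density = 12/36 = 1/3.

1/3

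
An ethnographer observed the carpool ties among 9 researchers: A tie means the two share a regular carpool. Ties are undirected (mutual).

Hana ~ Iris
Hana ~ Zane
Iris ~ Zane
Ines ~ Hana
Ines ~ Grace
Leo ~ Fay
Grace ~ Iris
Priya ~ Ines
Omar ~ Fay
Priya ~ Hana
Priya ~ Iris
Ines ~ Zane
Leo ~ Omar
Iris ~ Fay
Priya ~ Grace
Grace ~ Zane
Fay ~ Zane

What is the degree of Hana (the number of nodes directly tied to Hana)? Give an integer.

4

Hana is directly tied to Ines, Iris, Priya, and Zane. That is 4 neighbors, so the degree of Hana is 4.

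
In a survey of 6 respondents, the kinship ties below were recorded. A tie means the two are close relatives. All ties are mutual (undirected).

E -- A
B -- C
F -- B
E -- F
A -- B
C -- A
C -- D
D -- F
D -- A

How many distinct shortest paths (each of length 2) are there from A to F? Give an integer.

The shortest distance is 2. The length-2 paths are: A–B–F; A–E–F; A–D–F.
That gives 3 distinct shortest paths.

3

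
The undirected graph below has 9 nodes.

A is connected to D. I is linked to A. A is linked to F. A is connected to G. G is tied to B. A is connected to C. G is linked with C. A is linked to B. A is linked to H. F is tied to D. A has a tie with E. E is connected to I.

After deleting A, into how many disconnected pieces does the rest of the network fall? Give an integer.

4

Without A, the remaining ties split the others into: {H}; {B, C, G}; {E, I}; {D, F}.
That's 4 separate components.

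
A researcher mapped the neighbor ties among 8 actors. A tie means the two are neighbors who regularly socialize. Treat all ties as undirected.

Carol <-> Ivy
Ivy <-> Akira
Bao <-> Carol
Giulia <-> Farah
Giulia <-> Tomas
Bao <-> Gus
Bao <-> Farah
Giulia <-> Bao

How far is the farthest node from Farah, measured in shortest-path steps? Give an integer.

4

Distances from Farah: Akira:4, Bao:1, Carol:2, Giulia:1, Gus:2, Ivy:3, Tomas:2.
The largest is 4 (to Akira), so the eccentricity of Farah is 4.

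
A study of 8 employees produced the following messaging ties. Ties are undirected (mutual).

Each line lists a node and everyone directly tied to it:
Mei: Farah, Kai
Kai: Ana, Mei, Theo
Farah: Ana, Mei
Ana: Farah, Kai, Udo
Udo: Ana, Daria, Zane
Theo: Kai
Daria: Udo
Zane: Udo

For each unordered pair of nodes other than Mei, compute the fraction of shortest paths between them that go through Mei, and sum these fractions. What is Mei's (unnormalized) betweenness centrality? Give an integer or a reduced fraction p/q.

Pairs whose geodesics pass through Mei — Theo–Farah: 1/2; Kai–Farah: 1/2.
All other pairs contribute 0.
Summing the contributions gives betweenness(Mei) = 1.

1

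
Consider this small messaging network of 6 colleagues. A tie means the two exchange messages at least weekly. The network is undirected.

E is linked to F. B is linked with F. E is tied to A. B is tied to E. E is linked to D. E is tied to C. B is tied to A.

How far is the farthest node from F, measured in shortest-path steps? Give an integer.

2

Distances from F: A:2, B:1, C:2, D:2, E:1.
The largest is 2 (to C, D, and A), so the eccentricity of F is 2.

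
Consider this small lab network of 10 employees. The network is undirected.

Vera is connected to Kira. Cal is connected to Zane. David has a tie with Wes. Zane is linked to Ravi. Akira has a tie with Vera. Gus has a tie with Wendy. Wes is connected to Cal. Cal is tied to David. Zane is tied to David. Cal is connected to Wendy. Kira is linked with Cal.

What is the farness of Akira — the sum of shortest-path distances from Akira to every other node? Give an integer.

32

Distances from Akira: Cal:3, David:4, Gus:5, Kira:2, Ravi:5, Vera:1, Wendy:4, Wes:4, Zane:4.
Sum = 3 + 4 + 5 + 2 + 5 + 1 + 4 + 4 + 4 = 32.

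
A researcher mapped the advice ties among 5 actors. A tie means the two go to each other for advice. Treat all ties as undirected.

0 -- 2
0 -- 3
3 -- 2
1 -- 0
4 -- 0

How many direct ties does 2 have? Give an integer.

2

2 is directly tied to 0 and 3. That is 2 neighbors, so the degree of 2 is 2.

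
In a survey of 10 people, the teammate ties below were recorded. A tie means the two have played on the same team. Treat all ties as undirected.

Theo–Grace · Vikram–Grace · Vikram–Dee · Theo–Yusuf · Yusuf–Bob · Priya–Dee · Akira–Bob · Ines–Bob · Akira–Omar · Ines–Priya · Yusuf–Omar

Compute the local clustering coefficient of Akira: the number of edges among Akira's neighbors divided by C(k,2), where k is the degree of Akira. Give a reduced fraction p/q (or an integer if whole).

0

Akira's neighbors: Bob and Omar (k = 2).
Possible neighbor pairs: C(2,2) = 1. Edges among them: none → e = 0.
Clustering(Akira) = 0/1.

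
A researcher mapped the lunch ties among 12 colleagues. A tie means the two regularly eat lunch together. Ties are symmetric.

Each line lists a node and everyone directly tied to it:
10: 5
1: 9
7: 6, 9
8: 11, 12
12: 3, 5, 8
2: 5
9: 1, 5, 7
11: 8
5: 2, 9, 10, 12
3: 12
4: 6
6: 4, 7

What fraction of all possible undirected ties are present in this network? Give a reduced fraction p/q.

There are 11 edges and 12 nodes, so the maximum possible is C(12,2) = 66.
Density = 11/66 = 1/6.

1/6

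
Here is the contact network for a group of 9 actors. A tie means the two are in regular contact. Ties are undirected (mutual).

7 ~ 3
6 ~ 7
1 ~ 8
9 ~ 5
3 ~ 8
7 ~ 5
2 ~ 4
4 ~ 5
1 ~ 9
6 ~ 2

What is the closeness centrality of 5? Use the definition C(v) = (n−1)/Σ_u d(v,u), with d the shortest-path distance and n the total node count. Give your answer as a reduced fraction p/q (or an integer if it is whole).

Distances from 5: 1:2, 2:2, 3:2, 4:1, 6:2, 7:1, 8:3, 9:1. Sum = 14.
n = 9, so closeness = 8/14 = 4/7.

4/7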